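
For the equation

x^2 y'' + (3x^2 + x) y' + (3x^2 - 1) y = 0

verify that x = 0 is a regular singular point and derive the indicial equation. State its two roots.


Divide by x^2 to reach normal form y'' + P_1(x) y' + P_2(x) y = 0 with P_1(x) = 3 + 1/x and P_2(x) = 3 - 1/x^2.
x = 0 is a singular point because the y'-coefficient 3 + 1/x has a pole at x = 0 and the y-coefficient 3 - 1/x^2 has a pole at x = 0.
It is a regular singular point because x P_1(x) = p(x) = 3x + 1 and x^2 P_2(x) = q(x) = 3x^2 - 1 are polynomials, hence analytic at x = 0.
p(0) = 1,  q(0) = -1.
Indicial equation: r(r-1) + p(0) r + q(0) = 0, i.e. r^2 + (p(0) - 1) r + q(0) = 0, i.e. r^2 - 1 = 0.
Discriminant: (0)^2 - 4(-1) = 4, so r = (0 ± 2)/2.
Solving: r_1 = 1, r_2 = -1.

indicial: r^2 - 1 = 0; roots r_1 = 1, r_2 = -1


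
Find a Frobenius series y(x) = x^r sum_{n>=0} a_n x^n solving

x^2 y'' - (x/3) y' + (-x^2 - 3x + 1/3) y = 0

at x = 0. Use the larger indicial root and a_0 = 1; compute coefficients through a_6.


Write in Frobenius form y'' + (p(x)/x) y' + (q(x)/x^2) y = 0:
  p(x) = -1/3,  q(x) = -x^2 - 3x + 1/3.
Indicial equation: r(r-1) + (-1/3) r + (1/3) = 0 -> roots r_1 = 1, r_2 = 1/3.
Take r = r_1 = 1. Let y(x) = x^r sum_{n>=0} a_n x^n with a_0 = 1.
Substitute y = x^r sum a_n x^n and match x^{r+n}. The recurrence is
  D(n) a_n - 3 a_{n-1} - 1 a_{n-2} = 0,  where D(n) = (r+n)(r+n-1) + (-1/3)(r+n) + (1/3).
  a_n = [3 a_{n-1} + 1 a_{n-2}] / D(n).
Since the indicial polynomial factors as (r - r_1)(r - r_2), D(n) = (r_1 + n - r_1)(r_1 + n - r_2) = n(n + 2/3).
Evaluating step by step (a_0 = 1):
  n = 1: D(1) = 1(1 + 2/3) = 5/3; numerator = 3(1) = 3; a_1 = (3)/(5/3) = 9/5
  n = 2: D(2) = 2(2 + 2/3) = 16/3; numerator = 3(9/5) + 1(1) = 32/5; a_2 = (32/5)/(16/3) = 6/5
  n = 3: D(3) = 3(3 + 2/3) = 11; numerator = 3(6/5) + 1(9/5) = 27/5; a_3 = (27/5)/(11) = 27/55
  n = 4: D(4) = 4(4 + 2/3) = 56/3; numerator = 3(27/55) + 1(6/5) = 147/55; a_4 = (147/55)/(56/3) = 63/440
  n = 5: D(5) = 5(5 + 2/3) = 85/3; numerator = 3(63/440) + 1(27/55) = 81/88; a_5 = (81/88)/(85/3) = 243/7480
  n = 6: D(6) = 6(6 + 2/3) = 40; numerator = 3(243/7480) + 1(63/440) = 45/187; a_6 = (45/187)/(40) = 9/1496

r = 1; a_0 = 1; a_1 = 9/5; a_2 = 6/5; a_3 = 27/55; a_4 = 63/440; a_5 = 243/7480; a_6 = 9/1496


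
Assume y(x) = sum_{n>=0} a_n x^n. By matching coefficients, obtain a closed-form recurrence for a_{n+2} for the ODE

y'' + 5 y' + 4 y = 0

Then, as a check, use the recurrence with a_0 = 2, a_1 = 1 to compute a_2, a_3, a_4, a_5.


Substitute y = sum_n a_n x^n.
y''(x) has coefficient (n+2)(n+1) a_{n+2} at x^n;
5 y'(x) has coefficient 5 (n+1) a_{n+1} at x^n;
4 y(x) has coefficient 4 a_n at x^n.
Matching x^n: (n+2)(n+1) a_{n+2} + 5 (n+1) a_{n+1} + 4 a_n = 0.
Thus a_{n+2} = [-5 (n+1) a_{n+1} - 4 a_n] / ((n+1)(n+2)).

Check with a_0 = 2, a_1 = 1 (apply the recurrence for n = 0, 1, 2, 3): a_0 = 2, a_1 = 1, a_2 = -13/2, a_3 = 61/6, a_4 = -253/24, a_5 = 1021/120.

a_(n+2) = [-5 (n+1) a_(n+1) - 4 a_n] / ((n+1)(n+2)); check: a_0 = 2, a_1 = 1, a_2 = -13/2, a_3 = 61/6, a_4 = -253/24, a_5 = 1021/120


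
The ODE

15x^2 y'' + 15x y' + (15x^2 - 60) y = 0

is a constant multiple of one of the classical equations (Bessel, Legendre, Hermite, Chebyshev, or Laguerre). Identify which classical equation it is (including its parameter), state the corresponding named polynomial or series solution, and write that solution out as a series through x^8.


All three coefficients share the factor 15; dividing through by 15 gives  x^2 y'' + x y' + (x^2 - 4) y = 0.
This matches the Bessel equation x^2 y'' + x y' + (x^2 - nu^2) y = 0 with nu^2 = 4, so nu = 2; the solution bounded at x = 0 is J_2(x).
Frobenius at x = 0: indicial roots ±nu; for r = nu the recurrence k(k + 2nu) c_k = -c_{k-2} gives the standard series J_nu(x) = sum_{k>=0} (-1)^k / (k! (k+nu)!) (x/2)^(2k+nu). Evaluate the first 4 terms:
  k = 0: (-1)^0 / (0! * 2! * 2^2) x^2 = 1/(1*2*4) x^2 = (1/8) x^2
  k = 1: (-1)^1 / (1! * 3! * 2^4) x^4 = -1/(1*6*16) x^4 = (-1/96) x^4
  k = 2: (-1)^2 / (2! * 4! * 2^6) x^6 = 1/(2*24*64) x^6 = (1/3072) x^6
  k = 3: (-1)^3 / (3! * 5! * 2^8) x^8 = -1/(6*120*256) x^8 = (-1/184320) x^8
Hence J_2(x) = -x^8/184320 + x^6/3072 - x^4/96 + x^2/8 + ....

J_2(x); series = -x^8/184320 + x^6/3072 - x^4/96 + x^2/8


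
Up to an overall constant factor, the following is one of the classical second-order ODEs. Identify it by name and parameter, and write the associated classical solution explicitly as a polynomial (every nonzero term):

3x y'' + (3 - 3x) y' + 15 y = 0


All three coefficients share the factor 3; dividing through by 3 gives  x y'' + (1 - x) y' + 5 y = 0.
This matches the Laguerre equation x y'' + (1 - x) y' + n y = 0 with n = 5; the polynomial solution is L_5(x).
With y = sum_k a_k x^k, matching x^k gives (k+1)k a_{k+1} + (k+1) a_{k+1} - k a_k + n a_k = 0, i.e. (k+1)^2 a_{k+1} = (k - n) a_k = (k - 5) a_k. The right side vanishes at k = 5, so the series terminates at degree 5.
Standard normalization L_n(0) = 1 gives a_0 = 1. Work upward with a_{k+1} = (k - 5) a_k / (k+1)^2:
  a_1 = (0 - 5)(1) / 1^2 = -5/1 = -5
  a_2 = (1 - 5)(-5) / 2^2 = 20/4 = 5
  a_3 = (2 - 5)(5) / 3^2 = -15/9 = -5/3
  a_4 = (3 - 5)(-5/3) / 4^2 = (10/3)/16 = 5/24
  a_5 = (4 - 5)(5/24) / 5^2 = (-5/24)/25 = -1/120
Hence L_5(x) = -x^5/120 + 5 x^4/24 - 5 x^3/3 + 5 x^2 - 5 x + 1.

L_5(x); series = -x^5/120 + 5 x^4/24 - 5 x^3/3 + 5 x^2 - 5 x + 1


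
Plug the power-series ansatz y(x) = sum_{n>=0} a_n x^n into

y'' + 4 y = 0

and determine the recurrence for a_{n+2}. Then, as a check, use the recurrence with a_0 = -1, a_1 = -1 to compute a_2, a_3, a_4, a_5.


Substitute y = sum_n a_n x^n into y'' + (const) y = 0.
y''(x) = sum_{n>=0} (n+2)(n+1) a_{n+2} x^n.
The ODE becomes sum_n [(n+2)(n+1) a_{n+2} + 4 a_n] x^n = 0.
Setting each coefficient to zero gives the recurrence:
  (n+2)(n+1) a_{n+2} + 4 a_n = 0,
  a_{n+2} = -4 / ((n+1)(n+2)) a_n.

Check with a_0 = -1, a_1 = -1 (apply the recurrence for n = 0, 1, 2, 3): a_0 = -1, a_1 = -1, a_2 = 2, a_3 = 2/3, a_4 = -2/3, a_5 = -2/15.

a_{n+2} = -4/((n+1)(n+2)) * a_n; check: a_0 = -1, a_1 = -1, a_2 = 2, a_3 = 2/3, a_4 = -2/3, a_5 = -2/15


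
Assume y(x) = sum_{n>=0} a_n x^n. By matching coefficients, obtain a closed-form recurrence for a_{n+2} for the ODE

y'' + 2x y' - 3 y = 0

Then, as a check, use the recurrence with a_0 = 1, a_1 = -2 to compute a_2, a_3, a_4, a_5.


Substitute y = sum_n a_n x^n.
y''(x) has coefficient (n+2)(n+1) a_{n+2} at x^n;
2 x y'(x) has coefficient 2 n a_n at x^n (shift);
-3 y(x) has coefficient -3 a_n at x^n.
Matching x^n: (n+2)(n+1) a_{n+2} + (2n - 3) a_n = 0.
Thus a_{n+2} = (-2n + 3) / ((n+1)(n+2)) * a_n.

Check with a_0 = 1, a_1 = -2 (apply the recurrence for n = 0, 1, 2, 3): a_0 = 1, a_1 = -2, a_2 = 3/2, a_3 = -1/3, a_4 = -1/8, a_5 = 1/20.

a_(n+2) = (-2n + 3) / ((n+1)(n+2)) * a_n; check: a_0 = 1, a_1 = -2, a_2 = 3/2, a_3 = -1/3, a_4 = -1/8, a_5 = 1/20


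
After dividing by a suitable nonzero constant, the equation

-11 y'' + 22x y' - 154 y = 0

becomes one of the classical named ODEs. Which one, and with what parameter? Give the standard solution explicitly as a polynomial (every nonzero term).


All three coefficients share the factor -11; dividing through by -11 gives  y'' - 2x y' + 14 y = 0.
This matches the Hermite equation y'' - 2x y' + 2n y = 0 with 2n = 14, so n = 7; the polynomial solution is H_7(x).
With y = sum_k a_k x^k, matching x^k gives (k+2)(k+1) a_{k+2} = 2(k - n) a_k = 2(k - 7) a_k. The right side vanishes at k = 7, so the series with the parity of 7 terminates at degree 7.
Standard normalization: leading coefficient of H_n is 2^n, so a_7 = 2^7 = 128. Work downward with a_k = (k+1)(k+2) a_{k+2} / (2(k - n)):
  a_5 = (6)(7)(128) / (2(5 - 7)) = 5376/(-4) = -1344
  a_3 = (4)(5)(-1344) / (2(3 - 7)) = -26880/(-8) = 3360
  a_1 = (2)(3)(3360) / (2(1 - 7)) = 20160/(-12) = -1680
Hence H_7(x) = 128 x^7 - 1344 x^5 + 3360 x^3 - 1680 x.

H_7(x); series = 128 x^7 - 1344 x^5 + 3360 x^3 - 1680 x


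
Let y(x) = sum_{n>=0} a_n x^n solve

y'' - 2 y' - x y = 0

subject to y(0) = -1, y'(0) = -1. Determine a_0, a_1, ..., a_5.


Ansatz: y(x) = sum_{n>=0} a_n x^n, so y'(x) = sum_{n>=1} n a_n x^(n-1) and y''(x) = sum_{n>=2} n(n-1) a_n x^(n-2).
Substitute into P(x) y'' + Q(x) y' + R(x) y = 0 with P(x) = 1, Q(x) = -2, R(x) = -x, and match powers of x.
Initial conditions: a_0 = -1, a_1 = -1.
Setting the coefficient of each power of x to zero and solving order by order (substituting the coefficients already found):
  x^0: 2 a_2 - 2 a_1 = 0  ->  2 a_2 = 2 a_1 = -2  ->  a_2 = -1
  x^1: 6 a_3 - 4 a_2 - a_0 = 0  ->  6 a_3 = 4 a_2 + a_0 = -5  ->  a_3 = -5/6
  x^2: 12 a_4 - 6 a_3 - a_1 = 0  ->  12 a_4 = 6 a_3 + a_1 = -6  ->  a_4 = -1/2
  x^3: 20 a_5 - 8 a_4 - a_2 = 0  ->  20 a_5 = 8 a_4 + a_2 = -5  ->  a_5 = -1/4
Truncated series: y(x) = -1 - x - x^2 - (5/6) x^3 - (1/2) x^4 - (1/4) x^5 + O(x^6).

a_0 = -1; a_1 = -1; a_2 = -1; a_3 = -5/6; a_4 = -1/2; a_5 = -1/4


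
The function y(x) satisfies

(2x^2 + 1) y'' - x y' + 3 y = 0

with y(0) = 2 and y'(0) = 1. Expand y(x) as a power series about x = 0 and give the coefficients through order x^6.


Ansatz: y(x) = sum_{n>=0} a_n x^n, so y'(x) = sum_{n>=1} n a_n x^(n-1) and y''(x) = sum_{n>=2} n(n-1) a_n x^(n-2).
Substitute into P(x) y'' + Q(x) y' + R(x) y = 0 with P(x) = 2x^2 + 1, Q(x) = -x, R(x) = 3, and match powers of x.
Initial conditions: a_0 = 2, a_1 = 1.
Setting the coefficient of each power of x to zero and solving order by order (substituting the coefficients already found):
  x^0: 2 a_2 + 3 a_0 = 0  ->  2 a_2 = -3 a_0 = -6  ->  a_2 = -3
  x^1: 6 a_3 + 2 a_1 = 0  ->  6 a_3 = -2 a_1 = -2  ->  a_3 = -1/3
  x^2: 12 a_4 + 5 a_2 = 0  ->  12 a_4 = -5 a_2 = 15  ->  a_4 = 5/4
  x^3: 20 a_5 + 12 a_3 = 0  ->  20 a_5 = -12 a_3 = 4  ->  a_5 = 1/5
  x^4: 30 a_6 + 23 a_4 = 0  ->  30 a_6 = -23 a_4 = -115/4  ->  a_6 = -23/24
Truncated series: y(x) = 2 + x - 3 x^2 - (1/3) x^3 + (5/4) x^4 + (1/5) x^5 - (23/24) x^6 + O(x^7).

a_0 = 2; a_1 = 1; a_2 = -3; a_3 = -1/3; a_4 = 5/4; a_5 = 1/5; a_6 = -23/24


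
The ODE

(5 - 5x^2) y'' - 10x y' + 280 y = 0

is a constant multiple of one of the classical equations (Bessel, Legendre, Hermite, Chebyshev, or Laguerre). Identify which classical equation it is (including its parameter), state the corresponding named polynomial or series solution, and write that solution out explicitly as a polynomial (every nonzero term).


All three coefficients share the factor 5; dividing through by 5 gives  (1 - x^2) y'' - 2x y' + 56 y = 0.
This matches the Legendre equation (1 - x^2) y'' - 2x y' + n(n+1) y = 0 (note the -2x y' term) with n(n+1) = 56, so n = 7; the polynomial solution is P_7(x).
With y = sum_k a_k x^k, matching x^k gives (k+2)(k+1) a_{k+2} = [k(k+1) - n(n+1)] a_k = (k - 7)(k + 8) a_k. The right side vanishes at k = 7, so the series with the parity of 7 terminates at degree 7.
Standard normalization (P_n(1) = 1): leading coefficient (2n)!/(2^n (n!)^2) = 87178291200/(128*25401600) = 429/16, so a_7 = 429/16. Work downward with a_k = (k+1)(k+2) a_{k+2} / ((k - 7)(k + 8)):
  a_5 = (6)(7)(429/16) / ((5 - 7)(5 + 8)) = (9009/8)/(-26) = -693/16
  a_3 = (4)(5)(-693/16) / ((3 - 7)(3 + 8)) = (-3465/4)/(-44) = 315/16
  a_1 = (2)(3)(315/16) / ((1 - 7)(1 + 8)) = (945/8)/(-54) = -35/16
Hence P_7(x) = 429 x^7/16 - 693 x^5/16 + 315 x^3/16 - 35 x/16.

P_7(x); series = 429 x^7/16 - 693 x^5/16 + 315 x^3/16 - 35 x/16


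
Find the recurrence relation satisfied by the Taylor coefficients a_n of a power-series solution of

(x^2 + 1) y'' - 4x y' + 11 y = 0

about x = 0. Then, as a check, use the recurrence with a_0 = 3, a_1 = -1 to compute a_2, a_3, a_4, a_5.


Substitute y = sum_n a_n x^n.
(1 + 1 x^2) y'' contributes (n+2)(n+1) a_{n+2} + n(n-1) a_n at x^n.
-4 x y'(x) contributes -4 n a_n at x^n.
11 y(x) contributes 11 a_n at x^n.
Matching x^n: (n+2)(n+1) a_{n+2} + (n(n-1) - 4 n + 11) a_n = 0.
Thus a_{n+2} = (-n(n-1) + 4 n - 11) / ((n+1)(n+2)) * a_n.

Check with a_0 = 3, a_1 = -1 (apply the recurrence for n = 0, 1, 2, 3): a_0 = 3, a_1 = -1, a_2 = -33/2, a_3 = 7/6, a_4 = 55/8, a_5 = -7/24.

a_(n+2) = (-n(n-1) + 4 n - 11) / ((n+1)(n+2)) * a_n; check: a_0 = 3, a_1 = -1, a_2 = -33/2, a_3 = 7/6, a_4 = 55/8, a_5 = -7/24


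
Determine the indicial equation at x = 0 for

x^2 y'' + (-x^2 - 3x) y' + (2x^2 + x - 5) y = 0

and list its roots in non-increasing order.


Divide by x^2 to reach normal form y'' + P_1(x) y' + P_2(x) y = 0 with P_1(x) = -1 - 3/x and P_2(x) = 2 + 1/x - 5/x^2.
x = 0 is a singular point because the y'-coefficient -1 - 3/x has a pole at x = 0 and the y-coefficient 2 + 1/x - 5/x^2 has a pole at x = 0.
It is a regular singular point because x P_1(x) = p(x) = -x - 3 and x^2 P_2(x) = q(x) = 2x^2 + x - 5 are polynomials, hence analytic at x = 0.
p(0) = -3,  q(0) = -5.
Indicial equation: r(r-1) + p(0) r + q(0) = 0, i.e. r^2 + (p(0) - 1) r + q(0) = 0, i.e. r^2 - 4 r - 5 = 0.
Discriminant: (-4)^2 - 4(-5) = 36, so r = (4 ± 6)/2.
Solving: r_1 = 5, r_2 = -1.

indicial: r^2 - 4 r - 5 = 0; roots r_1 = 5, r_2 = -1


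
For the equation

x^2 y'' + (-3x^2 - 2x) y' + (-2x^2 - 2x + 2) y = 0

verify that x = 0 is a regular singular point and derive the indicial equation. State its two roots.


Divide by x^2 to reach normal form y'' + P_1(x) y' + P_2(x) y = 0 with P_1(x) = -3 - 2/x and P_2(x) = -2 - 2/x + 2/x^2.
x = 0 is a singular point because the y'-coefficient -3 - 2/x has a pole at x = 0 and the y-coefficient -2 - 2/x + 2/x^2 has a pole at x = 0.
It is a regular singular point because x P_1(x) = p(x) = -3x - 2 and x^2 P_2(x) = q(x) = -2x^2 - 2x + 2 are polynomials, hence analytic at x = 0.
p(0) = -2,  q(0) = 2.
Indicial equation: r(r-1) + p(0) r + q(0) = 0, i.e. r^2 + (p(0) - 1) r + q(0) = 0, i.e. r^2 - 3 r + 2 = 0.
Discriminant: (-3)^2 - 4(2) = 1, so r = (3 ± 1)/2.
Solving: r_1 = 2, r_2 = 1.

indicial: r^2 - 3 r + 2 = 0; roots r_1 = 2, r_2 = 1


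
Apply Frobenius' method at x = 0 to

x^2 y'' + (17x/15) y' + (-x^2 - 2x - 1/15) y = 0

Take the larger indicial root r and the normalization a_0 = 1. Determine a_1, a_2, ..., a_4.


Write in Frobenius form y'' + (p(x)/x) y' + (q(x)/x^2) y = 0:
  p(x) = 17/15,  q(x) = -x^2 - 2x - 1/15.
Indicial equation: r(r-1) + (17/15) r + (-1/15) = 0 -> roots r_1 = 1/5, r_2 = -1/3.
Take r = r_1 = 1/5. Let y(x) = x^r sum_{n>=0} a_n x^n with a_0 = 1.
Substitute y = x^r sum a_n x^n and match x^{r+n}. The recurrence is
  D(n) a_n - 2 a_{n-1} - 1 a_{n-2} = 0,  where D(n) = (r+n)(r+n-1) + (17/15)(r+n) + (-1/15).
  a_n = [2 a_{n-1} + 1 a_{n-2}] / D(n).
Since the indicial polynomial factors as (r - r_1)(r - r_2), D(n) = (r_1 + n - r_1)(r_1 + n - r_2) = n(n + 8/15).
Evaluating step by step (a_0 = 1):
  n = 1: D(1) = 1(1 + 8/15) = 23/15; numerator = 2(1) = 2; a_1 = (2)/(23/15) = 30/23
  n = 2: D(2) = 2(2 + 8/15) = 76/15; numerator = 2(30/23) + 1(1) = 83/23; a_2 = (83/23)/(76/15) = 1245/1748
  n = 3: D(3) = 3(3 + 8/15) = 53/5; numerator = 2(1245/1748) + 1(30/23) = 2385/874; a_3 = (2385/874)/(53/5) = 225/874
  n = 4: D(4) = 4(4 + 8/15) = 272/15; numerator = 2(225/874) + 1(1245/1748) = 2145/1748; a_4 = (2145/1748)/(272/15) = 32175/475456

r = 1/5; a_0 = 1; a_1 = 30/23; a_2 = 1245/1748; a_3 = 225/874; a_4 = 32175/475456


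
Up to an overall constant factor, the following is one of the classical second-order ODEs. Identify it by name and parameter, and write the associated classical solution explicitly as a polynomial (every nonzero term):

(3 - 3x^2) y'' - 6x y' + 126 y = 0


All three coefficients share the factor 3; dividing through by 3 gives  (1 - x^2) y'' - 2x y' + 42 y = 0.
This matches the Legendre equation (1 - x^2) y'' - 2x y' + n(n+1) y = 0 (note the -2x y' term) with n(n+1) = 42, so n = 6; the polynomial solution is P_6(x).
With y = sum_k a_k x^k, matching x^k gives (k+2)(k+1) a_{k+2} = [k(k+1) - n(n+1)] a_k = (k - 6)(k + 7) a_k. The right side vanishes at k = 6, so the series with the parity of 6 terminates at degree 6.
Standard normalization (P_n(1) = 1): leading coefficient (2n)!/(2^n (n!)^2) = 479001600/(64*518400) = 231/16, so a_6 = 231/16. Work downward with a_k = (k+1)(k+2) a_{k+2} / ((k - 6)(k + 7)):
  a_4 = (5)(6)(231/16) / ((4 - 6)(4 + 7)) = (3465/8)/(-22) = -315/16
  a_2 = (3)(4)(-315/16) / ((2 - 6)(2 + 7)) = (-945/4)/(-36) = 105/16
  a_0 = (1)(2)(105/16) / ((0 - 6)(0 + 7)) = (105/8)/(-42) = -5/16
Hence P_6(x) = 231 x^6/16 - 315 x^4/16 + 105 x^2/16 - 5/16.

P_6(x); series = 231 x^6/16 - 315 x^4/16 + 105 x^2/16 - 5/16


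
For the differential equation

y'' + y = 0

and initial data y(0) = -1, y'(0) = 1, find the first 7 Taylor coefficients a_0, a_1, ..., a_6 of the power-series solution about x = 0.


Ansatz: y(x) = sum_{n>=0} a_n x^n, so y'(x) = sum_{n>=1} n a_n x^(n-1) and y''(x) = sum_{n>=2} n(n-1) a_n x^(n-2).
Substitute into P(x) y'' + Q(x) y' + R(x) y = 0 with P(x) = 1, Q(x) = 0, R(x) = 1, and match powers of x.
Initial conditions: a_0 = -1, a_1 = 1.
Setting the coefficient of each power of x to zero and solving order by order (substituting the coefficients already found):
  x^0: 2 a_2 + a_0 = 0  ->  2 a_2 = -a_0 = 1  ->  a_2 = 1/2
  x^1: 6 a_3 + a_1 = 0  ->  6 a_3 = -a_1 = -1  ->  a_3 = -1/6
  x^2: 12 a_4 + a_2 = 0  ->  12 a_4 = -a_2 = -1/2  ->  a_4 = -1/24
  x^3: 20 a_5 + a_3 = 0  ->  20 a_5 = -a_3 = 1/6  ->  a_5 = 1/120
  x^4: 30 a_6 + a_4 = 0  ->  30 a_6 = -a_4 = 1/24  ->  a_6 = 1/720
Truncated series: y(x) = -1 + x + (1/2) x^2 - (1/6) x^3 - (1/24) x^4 + (1/120) x^5 + (1/720) x^6 + O(x^7).

a_0 = -1; a_1 = 1; a_2 = 1/2; a_3 = -1/6; a_4 = -1/24; a_5 = 1/120; a_6 = 1/720


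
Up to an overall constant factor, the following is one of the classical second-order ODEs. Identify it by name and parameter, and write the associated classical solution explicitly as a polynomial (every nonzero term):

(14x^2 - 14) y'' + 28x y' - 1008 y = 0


All three coefficients share the factor -14; dividing through by -14 gives  (1 - x^2) y'' - 2x y' + 72 y = 0.
This matches the Legendre equation (1 - x^2) y'' - 2x y' + n(n+1) y = 0 (note the -2x y' term) with n(n+1) = 72, so n = 8; the polynomial solution is P_8(x).
With y = sum_k a_k x^k, matching x^k gives (k+2)(k+1) a_{k+2} = [k(k+1) - n(n+1)] a_k = (k - 8)(k + 9) a_k. The right side vanishes at k = 8, so the series with the parity of 8 terminates at degree 8.
Standard normalization (P_n(1) = 1): leading coefficient (2n)!/(2^n (n!)^2) = 20922789888000/(256*1625702400) = 6435/128, so a_8 = 6435/128. Work downward with a_k = (k+1)(k+2) a_{k+2} / ((k - 8)(k + 9)):
  a_6 = (7)(8)(6435/128) / ((6 - 8)(6 + 9)) = (45045/16)/(-30) = -3003/32
  a_4 = (5)(6)(-3003/32) / ((4 - 8)(4 + 9)) = (-45045/16)/(-52) = 3465/64
  a_2 = (3)(4)(3465/64) / ((2 - 8)(2 + 9)) = (10395/16)/(-66) = -315/32
  a_0 = (1)(2)(-315/32) / ((0 - 8)(0 + 9)) = (-315/16)/(-72) = 35/128
Hence P_8(x) = 6435 x^8/128 - 3003 x^6/32 + 3465 x^4/64 - 315 x^2/32 + 35/128.

P_8(x); series = 6435 x^8/128 - 3003 x^6/32 + 3465 x^4/64 - 315 x^2/32 + 35/128


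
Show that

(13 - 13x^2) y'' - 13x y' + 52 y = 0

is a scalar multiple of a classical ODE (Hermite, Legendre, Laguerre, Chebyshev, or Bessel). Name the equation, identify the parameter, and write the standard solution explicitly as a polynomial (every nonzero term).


All three coefficients share the factor 13; dividing through by 13 gives  (1 - x^2) y'' - x y' + 4 y = 0.
This matches the Chebyshev equation (1 - x^2) y'' - x y' + n^2 y = 0 (note the -x y' term, not -2x y') with n^2 = 4, so n = 2; the polynomial solution is T_2(x).
With y = sum_k a_k x^k, matching x^k gives (k+2)(k+1) a_{k+2} = (k^2 - n^2) a_k = (k - 2)(k + 2) a_k. The right side vanishes at k = 2, so the series with the parity of 2 terminates at degree 2.
Standard normalization: leading coefficient of T_n is 2^(n-1), so a_2 = 2^1 = 2. Work downward with a_k = (k+1)(k+2) a_{k+2} / ((k - 2)(k + 2)):
  a_0 = (1)(2)(2) / ((0 - 2)(0 + 2)) = 4/(-4) = -1
Hence T_2(x) = 2 x^2 - 1.

T_2(x); series = 2 x^2 - 1


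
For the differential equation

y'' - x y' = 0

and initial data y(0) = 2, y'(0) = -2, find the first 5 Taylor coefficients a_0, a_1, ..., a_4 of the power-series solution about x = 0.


Ansatz: y(x) = sum_{n>=0} a_n x^n, so y'(x) = sum_{n>=1} n a_n x^(n-1) and y''(x) = sum_{n>=2} n(n-1) a_n x^(n-2).
Substitute into P(x) y'' + Q(x) y' + R(x) y = 0 with P(x) = 1, Q(x) = -x, R(x) = 0, and match powers of x.
Initial conditions: a_0 = 2, a_1 = -2.
Setting the coefficient of each power of x to zero and solving order by order (substituting the coefficients already found):
  x^0: 2 a_2 = 0  ->  a_2 = 0
  x^1: 6 a_3 - a_1 = 0  ->  6 a_3 = a_1 = -2  ->  a_3 = -1/3
  x^2: 12 a_4 - 2 a_2 = 0  ->  12 a_4 = 2 a_2 = 0  ->  a_4 = 0
Truncated series: y(x) = 2 - 2 x - (1/3) x^3 + O(x^5).

a_0 = 2; a_1 = -2; a_2 = 0; a_3 = -1/3; a_4 = 0


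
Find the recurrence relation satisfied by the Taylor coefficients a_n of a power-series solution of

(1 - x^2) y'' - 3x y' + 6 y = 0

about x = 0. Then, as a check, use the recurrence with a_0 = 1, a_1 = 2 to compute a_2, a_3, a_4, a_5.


Substitute y = sum_n a_n x^n.
(1 - 1 x^2) y'' contributes (n+2)(n+1) a_{n+2} - n(n-1) a_n at x^n.
-3 x y'(x) contributes -3 n a_n at x^n.
6 y(x) contributes 6 a_n at x^n.
Matching x^n: (n+2)(n+1) a_{n+2} + (-n(n-1) - 3 n + 6) a_n = 0.
Thus a_{n+2} = (n(n-1) + 3 n - 6) / ((n+1)(n+2)) * a_n.

Check with a_0 = 1, a_1 = 2 (apply the recurrence for n = 0, 1, 2, 3): a_0 = 1, a_1 = 2, a_2 = -3, a_3 = -1, a_4 = -1/2, a_5 = -9/20.

a_(n+2) = (n(n-1) + 3 n - 6) / ((n+1)(n+2)) * a_n; check: a_0 = 1, a_1 = 2, a_2 = -3, a_3 = -1, a_4 = -1/2, a_5 = -9/20


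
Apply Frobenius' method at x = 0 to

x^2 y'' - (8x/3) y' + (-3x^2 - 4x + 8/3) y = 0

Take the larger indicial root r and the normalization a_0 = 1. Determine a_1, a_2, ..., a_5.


Write in Frobenius form y'' + (p(x)/x) y' + (q(x)/x^2) y = 0:
  p(x) = -8/3,  q(x) = -3x^2 - 4x + 8/3.
Indicial equation: r(r-1) + (-8/3) r + (8/3) = 0 -> roots r_1 = 8/3, r_2 = 1.
Take r = r_1 = 8/3. Let y(x) = x^r sum_{n>=0} a_n x^n with a_0 = 1.
Substitute y = x^r sum a_n x^n and match x^{r+n}. The recurrence is
  D(n) a_n - 4 a_{n-1} - 3 a_{n-2} = 0,  where D(n) = (r+n)(r+n-1) + (-8/3)(r+n) + (8/3).
  a_n = [4 a_{n-1} + 3 a_{n-2}] / D(n).
Since the indicial polynomial factors as (r - r_1)(r - r_2), D(n) = (r_1 + n - r_1)(r_1 + n - r_2) = n(n + 5/3).
Evaluating step by step (a_0 = 1):
  n = 1: D(1) = 1(1 + 5/3) = 8/3; numerator = 4(1) = 4; a_1 = (4)/(8/3) = 3/2
  n = 2: D(2) = 2(2 + 5/3) = 22/3; numerator = 4(3/2) + 3(1) = 9; a_2 = (9)/(22/3) = 27/22
  n = 3: D(3) = 3(3 + 5/3) = 14; numerator = 4(27/22) + 3(3/2) = 207/22; a_3 = (207/22)/(14) = 207/308
  n = 4: D(4) = 4(4 + 5/3) = 68/3; numerator = 4(207/308) + 3(27/22) = 981/154; a_4 = (981/154)/(68/3) = 2943/10472
  n = 5: D(5) = 5(5 + 5/3) = 100/3; numerator = 4(2943/10472) + 3(207/308) = 2349/748; a_5 = (2349/748)/(100/3) = 7047/74800

r = 8/3; a_0 = 1; a_1 = 3/2; a_2 = 27/22; a_3 = 207/308; a_4 = 2943/10472; a_5 = 7047/74800


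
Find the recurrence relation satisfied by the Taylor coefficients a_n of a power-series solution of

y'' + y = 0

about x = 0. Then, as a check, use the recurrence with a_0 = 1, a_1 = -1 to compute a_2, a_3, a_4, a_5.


Substitute y = sum_n a_n x^n into y'' + (const) y = 0.
y''(x) = sum_{n>=0} (n+2)(n+1) a_{n+2} x^n.
The ODE becomes sum_n [(n+2)(n+1) a_{n+2} + 1 a_n] x^n = 0.
Setting each coefficient to zero gives the recurrence:
  (n+2)(n+1) a_{n+2} + 1 a_n = 0,
  a_{n+2} = -1 / ((n+1)(n+2)) a_n.

Check with a_0 = 1, a_1 = -1 (apply the recurrence for n = 0, 1, 2, 3): a_0 = 1, a_1 = -1, a_2 = -1/2, a_3 = 1/6, a_4 = 1/24, a_5 = -1/120.

a_{n+2} = -1/((n+1)(n+2)) * a_n; check: a_0 = 1, a_1 = -1, a_2 = -1/2, a_3 = 1/6, a_4 = 1/24, a_5 = -1/120


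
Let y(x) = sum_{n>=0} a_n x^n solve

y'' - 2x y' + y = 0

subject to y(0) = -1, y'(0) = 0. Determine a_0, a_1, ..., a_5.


Ansatz: y(x) = sum_{n>=0} a_n x^n, so y'(x) = sum_{n>=1} n a_n x^(n-1) and y''(x) = sum_{n>=2} n(n-1) a_n x^(n-2).
Substitute into P(x) y'' + Q(x) y' + R(x) y = 0 with P(x) = 1, Q(x) = -2x, R(x) = 1, and match powers of x.
Initial conditions: a_0 = -1, a_1 = 0.
Setting the coefficient of each power of x to zero and solving order by order (substituting the coefficients already found):
  x^0: 2 a_2 + a_0 = 0  ->  2 a_2 = -a_0 = 1  ->  a_2 = 1/2
  x^1: 6 a_3 - a_1 = 0  ->  6 a_3 = a_1 = 0  ->  a_3 = 0
  x^2: 12 a_4 - 3 a_2 = 0  ->  12 a_4 = 3 a_2 = 3/2  ->  a_4 = 1/8
  x^3: 20 a_5 - 5 a_3 = 0  ->  20 a_5 = 5 a_3 = 0  ->  a_5 = 0
Truncated series: y(x) = -1 + (1/2) x^2 + (1/8) x^4 + O(x^6).

a_0 = -1; a_1 = 0; a_2 = 1/2; a_3 = 0; a_4 = 1/8; a_5 = 0


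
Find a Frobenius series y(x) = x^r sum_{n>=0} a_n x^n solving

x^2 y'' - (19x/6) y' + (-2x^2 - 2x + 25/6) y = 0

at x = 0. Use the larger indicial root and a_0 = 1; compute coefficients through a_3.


Write in Frobenius form y'' + (p(x)/x) y' + (q(x)/x^2) y = 0:
  p(x) = -19/6,  q(x) = -2x^2 - 2x + 25/6.
Indicial equation: r(r-1) + (-19/6) r + (25/6) = 0 -> roots r_1 = 5/2, r_2 = 5/3.
Take r = r_1 = 5/2. Let y(x) = x^r sum_{n>=0} a_n x^n with a_0 = 1.
Substitute y = x^r sum a_n x^n and match x^{r+n}. The recurrence is
  D(n) a_n - 2 a_{n-1} - 2 a_{n-2} = 0,  where D(n) = (r+n)(r+n-1) + (-19/6)(r+n) + (25/6).
  a_n = [2 a_{n-1} + 2 a_{n-2}] / D(n).
Since the indicial polynomial factors as (r - r_1)(r - r_2), D(n) = (r_1 + n - r_1)(r_1 + n - r_2) = n(n + 5/6).
Evaluating step by step (a_0 = 1):
  n = 1: D(1) = 1(1 + 5/6) = 11/6; numerator = 2(1) = 2; a_1 = (2)/(11/6) = 12/11
  n = 2: D(2) = 2(2 + 5/6) = 17/3; numerator = 2(12/11) + 2(1) = 46/11; a_2 = (46/11)/(17/3) = 138/187
  n = 3: D(3) = 3(3 + 5/6) = 23/2; numerator = 2(138/187) + 2(12/11) = 684/187; a_3 = (684/187)/(23/2) = 1368/4301

r = 5/2; a_0 = 1; a_1 = 12/11; a_2 = 138/187; a_3 = 1368/4301


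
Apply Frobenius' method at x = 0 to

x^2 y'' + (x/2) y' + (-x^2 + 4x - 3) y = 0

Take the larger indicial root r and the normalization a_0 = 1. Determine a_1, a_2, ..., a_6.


Write in Frobenius form y'' + (p(x)/x) y' + (q(x)/x^2) y = 0:
  p(x) = 1/2,  q(x) = -x^2 + 4x - 3.
Indicial equation: r(r-1) + (1/2) r + (-3) = 0 -> roots r_1 = 2, r_2 = -3/2.
Take r = r_1 = 2. Let y(x) = x^r sum_{n>=0} a_n x^n with a_0 = 1.
Substitute y = x^r sum a_n x^n and match x^{r+n}. The recurrence is
  D(n) a_n + 4 a_{n-1} - 1 a_{n-2} = 0,  where D(n) = (r+n)(r+n-1) + (1/2)(r+n) + (-3).
  a_n = [-4 a_{n-1} + 1 a_{n-2}] / D(n).
Since the indicial polynomial factors as (r - r_1)(r - r_2), D(n) = (r_1 + n - r_1)(r_1 + n - r_2) = n(n + 7/2).
Evaluating step by step (a_0 = 1):
  n = 1: D(1) = 1(1 + 7/2) = 9/2; numerator = -4(1) = -4; a_1 = (-4)/(9/2) = -8/9
  n = 2: D(2) = 2(2 + 7/2) = 11; numerator = -4(-8/9) + 1(1) = 41/9; a_2 = (41/9)/(11) = 41/99
  n = 3: D(3) = 3(3 + 7/2) = 39/2; numerator = -4(41/99) + 1(-8/9) = -28/11; a_3 = (-28/11)/(39/2) = -56/429
  n = 4: D(4) = 4(4 + 7/2) = 30; numerator = -4(-56/429) + 1(41/99) = 1205/1287; a_4 = (1205/1287)/(30) = 241/7722
  n = 5: D(5) = 5(5 + 7/2) = 85/2; numerator = -4(241/7722) + 1(-56/429) = -986/3861; a_5 = (-986/3861)/(85/2) = -116/19305
  n = 6: D(6) = 6(6 + 7/2) = 57; numerator = -4(-116/19305) + 1(241/7722) = 79/1430; a_6 = (79/1430)/(57) = 79/81510

r = 2; a_0 = 1; a_1 = -8/9; a_2 = 41/99; a_3 = -56/429; a_4 = 241/7722; a_5 = -116/19305; a_6 = 79/81510


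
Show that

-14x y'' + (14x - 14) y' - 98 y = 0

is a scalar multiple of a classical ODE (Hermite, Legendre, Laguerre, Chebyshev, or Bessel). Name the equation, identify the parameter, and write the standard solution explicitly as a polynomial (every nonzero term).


All three coefficients share the factor -14; dividing through by -14 gives  x y'' + (1 - x) y' + 7 y = 0.
This matches the Laguerre equation x y'' + (1 - x) y' + n y = 0 with n = 7; the polynomial solution is L_7(x).
With y = sum_k a_k x^k, matching x^k gives (k+1)k a_{k+1} + (k+1) a_{k+1} - k a_k + n a_k = 0, i.e. (k+1)^2 a_{k+1} = (k - n) a_k = (k - 7) a_k. The right side vanishes at k = 7, so the series terminates at degree 7.
Standard normalization L_n(0) = 1 gives a_0 = 1. Work upward with a_{k+1} = (k - 7) a_k / (k+1)^2:
  a_1 = (0 - 7)(1) / 1^2 = -7/1 = -7
  a_2 = (1 - 7)(-7) / 2^2 = 42/4 = 21/2
  a_3 = (2 - 7)(21/2) / 3^2 = (-105/2)/9 = -35/6
  a_4 = (3 - 7)(-35/6) / 4^2 = (70/3)/16 = 35/24
  a_5 = (4 - 7)(35/24) / 5^2 = (-35/8)/25 = -7/40
  a_6 = (5 - 7)(-7/40) / 6^2 = (7/20)/36 = 7/720
  a_7 = (6 - 7)(7/720) / 7^2 = (-7/720)/49 = -1/5040
Hence L_7(x) = -x^7/5040 + 7 x^6/720 - 7 x^5/40 + 35 x^4/24 - 35 x^3/6 + 21 x^2/2 - 7 x + 1.

L_7(x); series = -x^7/5040 + 7 x^6/720 - 7 x^5/40 + 35 x^4/24 - 35 x^3/6 + 21 x^2/2 - 7 x + 1


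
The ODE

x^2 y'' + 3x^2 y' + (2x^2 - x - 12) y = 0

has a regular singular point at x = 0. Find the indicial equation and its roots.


Divide by x^2 to reach normal form y'' + P_1(x) y' + P_2(x) y = 0 with P_1(x) = 3 and P_2(x) = 2 - 1/x - 12/x^2.
x = 0 is a singular point because the y-coefficient 2 - 1/x - 12/x^2 has a pole at x = 0.
It is a regular singular point because x P_1(x) = p(x) = 3x and x^2 P_2(x) = q(x) = 2x^2 - x - 12 are polynomials, hence analytic at x = 0.
p(0) = 0,  q(0) = -12.
Indicial equation: r(r-1) + p(0) r + q(0) = 0, i.e. r^2 + (p(0) - 1) r + q(0) = 0, i.e. r^2 - 1 r - 12 = 0.
Discriminant: (-1)^2 - 4(-12) = 49, so r = (1 ± 7)/2.
Solving: r_1 = 4, r_2 = -3.

indicial: r^2 - 1 r - 12 = 0; roots r_1 = 4, r_2 = -3


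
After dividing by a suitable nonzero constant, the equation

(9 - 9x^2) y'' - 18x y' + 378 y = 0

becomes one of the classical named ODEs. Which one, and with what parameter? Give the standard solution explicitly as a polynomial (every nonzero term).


All three coefficients share the factor 9; dividing through by 9 gives  (1 - x^2) y'' - 2x y' + 42 y = 0.
This matches the Legendre equation (1 - x^2) y'' - 2x y' + n(n+1) y = 0 (note the -2x y' term) with n(n+1) = 42, so n = 6; the polynomial solution is P_6(x).
With y = sum_k a_k x^k, matching x^k gives (k+2)(k+1) a_{k+2} = [k(k+1) - n(n+1)] a_k = (k - 6)(k + 7) a_k. The right side vanishes at k = 6, so the series with the parity of 6 terminates at degree 6.
Standard normalization (P_n(1) = 1): leading coefficient (2n)!/(2^n (n!)^2) = 479001600/(64*518400) = 231/16, so a_6 = 231/16. Work downward with a_k = (k+1)(k+2) a_{k+2} / ((k - 6)(k + 7)):
  a_4 = (5)(6)(231/16) / ((4 - 6)(4 + 7)) = (3465/8)/(-22) = -315/16
  a_2 = (3)(4)(-315/16) / ((2 - 6)(2 + 7)) = (-945/4)/(-36) = 105/16
  a_0 = (1)(2)(105/16) / ((0 - 6)(0 + 7)) = (105/8)/(-42) = -5/16
Hence P_6(x) = 231 x^6/16 - 315 x^4/16 + 105 x^2/16 - 5/16.

P_6(x); series = 231 x^6/16 - 315 x^4/16 + 105 x^2/16 - 5/16


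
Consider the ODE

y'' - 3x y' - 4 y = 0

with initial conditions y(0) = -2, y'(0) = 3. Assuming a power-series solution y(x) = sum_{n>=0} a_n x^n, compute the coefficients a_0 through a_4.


Ansatz: y(x) = sum_{n>=0} a_n x^n, so y'(x) = sum_{n>=1} n a_n x^(n-1) and y''(x) = sum_{n>=2} n(n-1) a_n x^(n-2).
Substitute into P(x) y'' + Q(x) y' + R(x) y = 0 with P(x) = 1, Q(x) = -3x, R(x) = -4, and match powers of x.
Initial conditions: a_0 = -2, a_1 = 3.
Setting the coefficient of each power of x to zero and solving order by order (substituting the coefficients already found):
  x^0: 2 a_2 - 4 a_0 = 0  ->  2 a_2 = 4 a_0 = -8  ->  a_2 = -4
  x^1: 6 a_3 - 7 a_1 = 0  ->  6 a_3 = 7 a_1 = 21  ->  a_3 = 7/2
  x^2: 12 a_4 - 10 a_2 = 0  ->  12 a_4 = 10 a_2 = -40  ->  a_4 = -10/3
Truncated series: y(x) = -2 + 3 x - 4 x^2 + (7/2) x^3 - (10/3) x^4 + O(x^5).

a_0 = -2; a_1 = 3; a_2 = -4; a_3 = 7/2; a_4 = -10/3


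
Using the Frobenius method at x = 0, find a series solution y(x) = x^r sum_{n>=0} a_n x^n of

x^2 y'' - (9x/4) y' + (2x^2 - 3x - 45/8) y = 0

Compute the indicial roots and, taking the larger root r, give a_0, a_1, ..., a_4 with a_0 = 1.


Write in Frobenius form y'' + (p(x)/x) y' + (q(x)/x^2) y = 0:
  p(x) = -9/4,  q(x) = 2x^2 - 3x - 45/8.
Indicial equation: r(r-1) + (-9/4) r + (-45/8) = 0 -> roots r_1 = 9/2, r_2 = -5/4.
Take r = r_1 = 9/2. Let y(x) = x^r sum_{n>=0} a_n x^n with a_0 = 1.
Substitute y = x^r sum a_n x^n and match x^{r+n}. The recurrence is
  D(n) a_n - 3 a_{n-1} + 2 a_{n-2} = 0,  where D(n) = (r+n)(r+n-1) + (-9/4)(r+n) + (-45/8).
  a_n = [3 a_{n-1} - 2 a_{n-2}] / D(n).
Since the indicial polynomial factors as (r - r_1)(r - r_2), D(n) = (r_1 + n - r_1)(r_1 + n - r_2) = n(n + 23/4).
Evaluating step by step (a_0 = 1):
  n = 1: D(1) = 1(1 + 23/4) = 27/4; numerator = 3(1) = 3; a_1 = (3)/(27/4) = 4/9
  n = 2: D(2) = 2(2 + 23/4) = 31/2; numerator = 3(4/9) - 2(1) = -2/3; a_2 = (-2/3)/(31/2) = -4/93
  n = 3: D(3) = 3(3 + 23/4) = 105/4; numerator = 3(-4/93) - 2(4/9) = -284/279; a_3 = (-284/279)/(105/4) = -1136/29295
  n = 4: D(4) = 4(4 + 23/4) = 39; numerator = 3(-1136/29295) - 2(-4/93) = -296/9765; a_4 = (-296/9765)/(39) = -296/380835

r = 9/2; a_0 = 1; a_1 = 4/9; a_2 = -4/93; a_3 = -1136/29295; a_4 = -296/380835


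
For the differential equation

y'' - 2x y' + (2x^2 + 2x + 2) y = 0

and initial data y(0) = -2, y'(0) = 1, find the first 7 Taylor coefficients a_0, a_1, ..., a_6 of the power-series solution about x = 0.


Ansatz: y(x) = sum_{n>=0} a_n x^n, so y'(x) = sum_{n>=1} n a_n x^(n-1) and y''(x) = sum_{n>=2} n(n-1) a_n x^(n-2).
Substitute into P(x) y'' + Q(x) y' + R(x) y = 0 with P(x) = 1, Q(x) = -2x, R(x) = 2x^2 + 2x + 2, and match powers of x.
Initial conditions: a_0 = -2, a_1 = 1.
Setting the coefficient of each power of x to zero and solving order by order (substituting the coefficients already found):
  x^0: 2 a_2 + 2 a_0 = 0  ->  2 a_2 = -2 a_0 = 4  ->  a_2 = 2
  x^1: 6 a_3 + 2 a_0 = 0  ->  6 a_3 = -2 a_0 = 4  ->  a_3 = 2/3
  x^2: 12 a_4 - 2 a_2 + 2 a_1 + 2 a_0 = 0  ->  12 a_4 = 2 a_2 - 2 a_1 - 2 a_0 = 6  ->  a_4 = 1/2
  x^3: 20 a_5 - 4 a_3 + 2 a_2 + 2 a_1 = 0  ->  20 a_5 = 4 a_3 - 2 a_2 - 2 a_1 = -10/3  ->  a_5 = -1/6
  x^4: 30 a_6 - 6 a_4 + 2 a_3 + 2 a_2 = 0  ->  30 a_6 = 6 a_4 - 2 a_3 - 2 a_2 = -7/3  ->  a_6 = -7/90
Truncated series: y(x) = -2 + x + 2 x^2 + (2/3) x^3 + (1/2) x^4 - (1/6) x^5 - (7/90) x^6 + O(x^7).

a_0 = -2; a_1 = 1; a_2 = 2; a_3 = 2/3; a_4 = 1/2; a_5 = -1/6; a_6 = -7/90


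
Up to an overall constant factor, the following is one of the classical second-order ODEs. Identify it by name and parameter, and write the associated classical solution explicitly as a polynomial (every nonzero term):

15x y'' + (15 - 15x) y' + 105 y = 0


All three coefficients share the factor 15; dividing through by 15 gives  x y'' + (1 - x) y' + 7 y = 0.
This matches the Laguerre equation x y'' + (1 - x) y' + n y = 0 with n = 7; the polynomial solution is L_7(x).
With y = sum_k a_k x^k, matching x^k gives (k+1)k a_{k+1} + (k+1) a_{k+1} - k a_k + n a_k = 0, i.e. (k+1)^2 a_{k+1} = (k - n) a_k = (k - 7) a_k. The right side vanishes at k = 7, so the series terminates at degree 7.
Standard normalization L_n(0) = 1 gives a_0 = 1. Work upward with a_{k+1} = (k - 7) a_k / (k+1)^2:
  a_1 = (0 - 7)(1) / 1^2 = -7/1 = -7
  a_2 = (1 - 7)(-7) / 2^2 = 42/4 = 21/2
  a_3 = (2 - 7)(21/2) / 3^2 = (-105/2)/9 = -35/6
  a_4 = (3 - 7)(-35/6) / 4^2 = (70/3)/16 = 35/24
  a_5 = (4 - 7)(35/24) / 5^2 = (-35/8)/25 = -7/40
  a_6 = (5 - 7)(-7/40) / 6^2 = (7/20)/36 = 7/720
  a_7 = (6 - 7)(7/720) / 7^2 = (-7/720)/49 = -1/5040
Hence L_7(x) = -x^7/5040 + 7 x^6/720 - 7 x^5/40 + 35 x^4/24 - 35 x^3/6 + 21 x^2/2 - 7 x + 1.

L_7(x); series = -x^7/5040 + 7 x^6/720 - 7 x^5/40 + 35 x^4/24 - 35 x^3/6 + 21 x^2/2 - 7 x + 1


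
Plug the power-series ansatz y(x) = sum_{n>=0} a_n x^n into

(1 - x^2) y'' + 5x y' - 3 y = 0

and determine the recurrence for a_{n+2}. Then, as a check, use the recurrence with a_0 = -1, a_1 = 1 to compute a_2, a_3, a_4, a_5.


Substitute y = sum_n a_n x^n.
(1 - 1 x^2) y'' contributes (n+2)(n+1) a_{n+2} - n(n-1) a_n at x^n.
5 x y'(x) contributes 5 n a_n at x^n.
-3 y(x) contributes -3 a_n at x^n.
Matching x^n: (n+2)(n+1) a_{n+2} + (-n(n-1) + 5 n - 3) a_n = 0.
Thus a_{n+2} = (n(n-1) - 5 n + 3) / ((n+1)(n+2)) * a_n.

Check with a_0 = -1, a_1 = 1 (apply the recurrence for n = 0, 1, 2, 3): a_0 = -1, a_1 = 1, a_2 = -3/2, a_3 = -1/3, a_4 = 5/8, a_5 = 1/10.

a_(n+2) = (n(n-1) - 5 n + 3) / ((n+1)(n+2)) * a_n; check: a_0 = -1, a_1 = 1, a_2 = -3/2, a_3 = -1/3, a_4 = 5/8, a_5 = 1/10


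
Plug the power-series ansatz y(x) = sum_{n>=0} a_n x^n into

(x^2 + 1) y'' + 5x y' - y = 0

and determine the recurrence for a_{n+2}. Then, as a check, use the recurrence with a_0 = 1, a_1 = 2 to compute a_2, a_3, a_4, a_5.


Substitute y = sum_n a_n x^n.
(1 + 1 x^2) y'' contributes (n+2)(n+1) a_{n+2} + n(n-1) a_n at x^n.
5 x y'(x) contributes 5 n a_n at x^n.
-y(x) contributes -1 a_n at x^n.
Matching x^n: (n+2)(n+1) a_{n+2} + (n(n-1) + 5 n - 1) a_n = 0.
Thus a_{n+2} = (-n(n-1) - 5 n + 1) / ((n+1)(n+2)) * a_n.

Check with a_0 = 1, a_1 = 2 (apply the recurrence for n = 0, 1, 2, 3): a_0 = 1, a_1 = 2, a_2 = 1/2, a_3 = -4/3, a_4 = -11/24, a_5 = 4/3.

a_(n+2) = (-n(n-1) - 5 n + 1) / ((n+1)(n+2)) * a_n; check: a_0 = 1, a_1 = 2, a_2 = 1/2, a_3 = -4/3, a_4 = -11/24, a_5 = 4/3


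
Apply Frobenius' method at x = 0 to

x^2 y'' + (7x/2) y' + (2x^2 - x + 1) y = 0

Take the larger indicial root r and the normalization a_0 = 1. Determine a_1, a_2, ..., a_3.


Write in Frobenius form y'' + (p(x)/x) y' + (q(x)/x^2) y = 0:
  p(x) = 7/2,  q(x) = 2x^2 - x + 1.
Indicial equation: r(r-1) + (7/2) r + (1) = 0 -> roots r_1 = -1/2, r_2 = -2.
Take r = r_1 = -1/2. Let y(x) = x^r sum_{n>=0} a_n x^n with a_0 = 1.
Substitute y = x^r sum a_n x^n and match x^{r+n}. The recurrence is
  D(n) a_n - 1 a_{n-1} + 2 a_{n-2} = 0,  where D(n) = (r+n)(r+n-1) + (7/2)(r+n) + (1).
  a_n = [1 a_{n-1} - 2 a_{n-2}] / D(n).
Since the indicial polynomial factors as (r - r_1)(r - r_2), D(n) = (r_1 + n - r_1)(r_1 + n - r_2) = n(n + 3/2).
Evaluating step by step (a_0 = 1):
  n = 1: D(1) = 1(1 + 3/2) = 5/2; numerator = 1(1) = 1; a_1 = (1)/(5/2) = 2/5
  n = 2: D(2) = 2(2 + 3/2) = 7; numerator = 1(2/5) - 2(1) = -8/5; a_2 = (-8/5)/(7) = -8/35
  n = 3: D(3) = 3(3 + 3/2) = 27/2; numerator = 1(-8/35) - 2(2/5) = -36/35; a_3 = (-36/35)/(27/2) = -8/105

r = -1/2; a_0 = 1; a_1 = 2/5; a_2 = -8/35; a_3 = -8/105


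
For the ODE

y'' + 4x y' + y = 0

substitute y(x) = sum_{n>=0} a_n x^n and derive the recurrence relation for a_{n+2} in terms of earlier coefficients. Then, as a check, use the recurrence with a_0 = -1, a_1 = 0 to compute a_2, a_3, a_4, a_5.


Substitute y = sum_n a_n x^n.
y''(x) has coefficient (n+2)(n+1) a_{n+2} at x^n;
4 x y'(x) has coefficient 4 n a_n at x^n (shift);
y(x) has coefficient 1 a_n at x^n.
Matching x^n: (n+2)(n+1) a_{n+2} + (4n + 1) a_n = 0.
Thus a_{n+2} = (-4n - 1) / ((n+1)(n+2)) * a_n.

Check with a_0 = -1, a_1 = 0 (apply the recurrence for n = 0, 1, 2, 3): a_0 = -1, a_1 = 0, a_2 = 1/2, a_3 = 0, a_4 = -3/8, a_5 = 0.

a_(n+2) = (-4n - 1) / ((n+1)(n+2)) * a_n; check: a_0 = -1, a_1 = 0, a_2 = 1/2, a_3 = 0, a_4 = -3/8, a_5 = 0


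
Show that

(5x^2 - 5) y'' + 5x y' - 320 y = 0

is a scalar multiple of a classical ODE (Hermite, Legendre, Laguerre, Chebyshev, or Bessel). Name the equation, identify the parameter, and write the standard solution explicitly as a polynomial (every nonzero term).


All three coefficients share the factor -5; dividing through by -5 gives  (1 - x^2) y'' - x y' + 64 y = 0.
This matches the Chebyshev equation (1 - x^2) y'' - x y' + n^2 y = 0 (note the -x y' term, not -2x y') with n^2 = 64, so n = 8; the polynomial solution is T_8(x).
With y = sum_k a_k x^k, matching x^k gives (k+2)(k+1) a_{k+2} = (k^2 - n^2) a_k = (k - 8)(k + 8) a_k. The right side vanishes at k = 8, so the series with the parity of 8 terminates at degree 8.
Standard normalization: leading coefficient of T_n is 2^(n-1), so a_8 = 2^7 = 128. Work downward with a_k = (k+1)(k+2) a_{k+2} / ((k - 8)(k + 8)):
  a_6 = (7)(8)(128) / ((6 - 8)(6 + 8)) = 7168/(-28) = -256
  a_4 = (5)(6)(-256) / ((4 - 8)(4 + 8)) = -7680/(-48) = 160
  a_2 = (3)(4)(160) / ((2 - 8)(2 + 8)) = 1920/(-60) = -32
  a_0 = (1)(2)(-32) / ((0 - 8)(0 + 8)) = -64/(-64) = 1
Hence T_8(x) = 128 x^8 - 256 x^6 + 160 x^4 - 32 x^2 + 1.

T_8(x); series = 128 x^8 - 256 x^6 + 160 x^4 - 32 x^2 + 1


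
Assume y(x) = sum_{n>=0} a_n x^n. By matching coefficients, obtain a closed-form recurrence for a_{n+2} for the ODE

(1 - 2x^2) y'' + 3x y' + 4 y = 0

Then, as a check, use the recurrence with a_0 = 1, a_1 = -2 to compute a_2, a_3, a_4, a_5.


Substitute y = sum_n a_n x^n.
(1 - 2 x^2) y'' contributes (n+2)(n+1) a_{n+2} - 2 n(n-1) a_n at x^n.
3 x y'(x) contributes 3 n a_n at x^n.
4 y(x) contributes 4 a_n at x^n.
Matching x^n: (n+2)(n+1) a_{n+2} + (-2 n(n-1) + 3 n + 4) a_n = 0.
Thus a_{n+2} = (2 n(n-1) - 3 n - 4) / ((n+1)(n+2)) * a_n.

Check with a_0 = 1, a_1 = -2 (apply the recurrence for n = 0, 1, 2, 3): a_0 = 1, a_1 = -2, a_2 = -2, a_3 = 7/3, a_4 = 1, a_5 = -7/60.

a_(n+2) = (2 n(n-1) - 3 n - 4) / ((n+1)(n+2)) * a_n; check: a_0 = 1, a_1 = -2, a_2 = -2, a_3 = 7/3, a_4 = 1, a_5 = -7/60
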